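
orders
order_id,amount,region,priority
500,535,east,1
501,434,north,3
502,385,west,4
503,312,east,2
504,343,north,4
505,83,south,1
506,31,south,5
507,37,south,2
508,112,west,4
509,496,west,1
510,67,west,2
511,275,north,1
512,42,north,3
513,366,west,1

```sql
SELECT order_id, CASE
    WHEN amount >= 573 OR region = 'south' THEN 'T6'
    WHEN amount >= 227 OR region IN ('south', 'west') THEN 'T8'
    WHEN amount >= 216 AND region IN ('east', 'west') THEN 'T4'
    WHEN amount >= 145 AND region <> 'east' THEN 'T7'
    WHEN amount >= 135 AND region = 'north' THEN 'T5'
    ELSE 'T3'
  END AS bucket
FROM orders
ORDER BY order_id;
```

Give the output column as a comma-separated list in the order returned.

order_id=500: amount >= 227 OR region IN ('south', 'west') → T8
order_id=501: amount >= 227 OR region IN ('south', 'west') → T8
order_id=502: amount >= 227 OR region IN ('south', 'west') → T8
order_id=503: amount >= 227 OR region IN ('south', 'west') → T8
order_id=504: amount >= 227 OR region IN ('south', 'west') → T8
order_id=505: amount >= 573 OR region = 'south' → T6
order_id=506: amount >= 573 OR region = 'south' → T6
order_id=507: amount >= 573 OR region = 'south' → T6
order_id=508: amount >= 227 OR region IN ('south', 'west') → T8
order_id=509: amount >= 227 OR region IN ('south', 'west') → T8
order_id=510: amount >= 227 OR region IN ('south', 'west') → T8
order_id=511: amount >= 227 OR region IN ('south', 'west') → T8
order_id=512: ELSE → T3
order_id=513: amount >= 227 OR region IN ('south', 'west') → T8

T8, T8, T8, T8, T8, T6, T6, T6, T8, T8, T8, T8, T3, T8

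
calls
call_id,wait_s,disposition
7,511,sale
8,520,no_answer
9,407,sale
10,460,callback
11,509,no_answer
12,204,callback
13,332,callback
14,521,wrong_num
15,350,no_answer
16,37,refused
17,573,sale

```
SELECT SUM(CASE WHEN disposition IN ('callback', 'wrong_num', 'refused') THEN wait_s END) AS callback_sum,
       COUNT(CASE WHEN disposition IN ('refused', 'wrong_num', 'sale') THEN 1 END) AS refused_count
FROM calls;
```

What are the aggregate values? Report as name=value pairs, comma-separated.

[callback_sum: disposition IN ('callback', 'wrong_num', 'refused')]
call_id=7: ✗
call_id=8: ✗
call_id=9: ✗
call_id=10: ✓ → 460
call_id=11: ✗
call_id=12: ✓ → 204
call_id=13: ✓ → 332
call_id=14: ✓ → 521
call_id=15: ✗
call_id=16: ✓ → 37
call_id=17: ✗
callback_sum = 460 + 204 + 332 + 521 + 37 = 1554
—
[refused_count: disposition IN ('refused', 'wrong_num', 'sale')]
call_id=7: ✓ → 1
call_id=8: ✗
call_id=9: ✓ → 1
call_id=10: ✗
call_id=11: ✗
call_id=12: ✗
call_id=13: ✗
call_id=14: ✓ → 1
call_id=15: ✗
call_id=16: ✓ → 1
call_id=17: ✓ → 1
refused_count = COUNT(1, 1, 1, 1, 1) = 5

callback_sum=1554, refused_count=5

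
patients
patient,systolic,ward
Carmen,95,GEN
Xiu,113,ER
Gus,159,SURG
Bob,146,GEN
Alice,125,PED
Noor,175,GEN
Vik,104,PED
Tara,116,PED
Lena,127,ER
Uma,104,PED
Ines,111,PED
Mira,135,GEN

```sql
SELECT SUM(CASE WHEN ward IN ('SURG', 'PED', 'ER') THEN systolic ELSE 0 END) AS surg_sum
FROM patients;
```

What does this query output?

959

patient=Carmen: ✗
patient=Xiu: ✓ → 113
patient=Gus: ✓ → 159
patient=Bob: ✗
patient=Alice: ✓ → 125
patient=Noor: ✗
patient=Vik: ✓ → 104
patient=Tara: ✓ → 116
patient=Lena: ✓ → 127
patient=Uma: ✓ → 104
patient=Ines: ✓ → 111
patient=Mira: ✗
surg_sum = 113 + 159 + 125 + 104 + 116 + 127 + 104 + 111 = 959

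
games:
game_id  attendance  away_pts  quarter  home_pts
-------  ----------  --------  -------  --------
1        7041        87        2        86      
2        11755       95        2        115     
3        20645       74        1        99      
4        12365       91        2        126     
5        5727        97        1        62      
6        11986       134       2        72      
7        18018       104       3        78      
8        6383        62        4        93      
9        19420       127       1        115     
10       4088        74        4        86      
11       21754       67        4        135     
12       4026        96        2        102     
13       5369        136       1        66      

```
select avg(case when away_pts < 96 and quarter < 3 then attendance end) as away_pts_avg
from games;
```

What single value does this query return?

game_id=1: ✓ → 7041
game_id=2: ✓ → 11755
game_id=3: ✓ → 20645
game_id=4: ✓ → 12365
game_id=5: ✗
game_id=6: ✗
game_id=7: ✗
game_id=8: ✗
game_id=9: ✗
game_id=10: ✗
game_id=11: ✗
game_id=12: ✗
game_id=13: ✗
away_pts_avg = (7041 + 11755 + 20645 + 12365) / 4 = 12951.5

12951.5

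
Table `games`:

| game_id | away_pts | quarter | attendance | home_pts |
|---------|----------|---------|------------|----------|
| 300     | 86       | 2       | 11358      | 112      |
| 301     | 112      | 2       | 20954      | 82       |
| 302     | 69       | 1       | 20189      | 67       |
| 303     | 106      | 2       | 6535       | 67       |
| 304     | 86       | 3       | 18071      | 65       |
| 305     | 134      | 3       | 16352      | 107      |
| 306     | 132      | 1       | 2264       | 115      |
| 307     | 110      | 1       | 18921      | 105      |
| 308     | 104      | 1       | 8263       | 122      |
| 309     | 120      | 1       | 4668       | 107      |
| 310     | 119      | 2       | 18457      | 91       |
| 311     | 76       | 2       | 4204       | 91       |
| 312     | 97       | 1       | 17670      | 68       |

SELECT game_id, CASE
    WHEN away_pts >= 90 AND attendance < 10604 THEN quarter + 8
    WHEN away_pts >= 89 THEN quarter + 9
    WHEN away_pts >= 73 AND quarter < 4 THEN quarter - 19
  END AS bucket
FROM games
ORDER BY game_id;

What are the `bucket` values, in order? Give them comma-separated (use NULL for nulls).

-17, 11, NULL, 10, -16, 12, 9, 10, 9, 9, 11, -17, 10

game_id=300: away_pts >= 73 AND quarter < 4 → -17
game_id=301: away_pts >= 89 → 11
game_id=302: (no match → NULL) → NULL
game_id=303: away_pts >= 90 AND attendance < 10604 → 10
game_id=304: away_pts >= 73 AND quarter < 4 → -16
game_id=305: away_pts >= 89 → 12
game_id=306: away_pts >= 90 AND attendance < 10604 → 9
game_id=307: away_pts >= 89 → 10
game_id=308: away_pts >= 90 AND attendance < 10604 → 9
game_id=309: away_pts >= 90 AND attendance < 10604 → 9
game_id=310: away_pts >= 89 → 11
game_id=311: away_pts >= 73 AND quarter < 4 → -17
game_id=312: away_pts >= 89 → 10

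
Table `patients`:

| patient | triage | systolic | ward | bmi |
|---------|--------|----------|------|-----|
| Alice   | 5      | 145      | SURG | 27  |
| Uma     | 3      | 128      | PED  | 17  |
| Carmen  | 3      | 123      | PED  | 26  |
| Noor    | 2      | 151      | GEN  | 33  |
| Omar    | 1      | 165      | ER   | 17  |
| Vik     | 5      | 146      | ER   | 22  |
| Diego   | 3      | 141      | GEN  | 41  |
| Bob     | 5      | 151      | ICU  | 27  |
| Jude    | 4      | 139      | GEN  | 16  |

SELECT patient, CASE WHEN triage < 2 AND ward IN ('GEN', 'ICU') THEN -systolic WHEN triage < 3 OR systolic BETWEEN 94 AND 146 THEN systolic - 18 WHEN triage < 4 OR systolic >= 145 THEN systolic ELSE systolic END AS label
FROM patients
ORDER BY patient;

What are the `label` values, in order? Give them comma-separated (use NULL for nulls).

patient=Alice: triage < 3 OR systolic BETWEEN 94 AND 146 → 127
patient=Bob: triage < 4 OR systolic >= 145 → 151
patient=Carmen: triage < 3 OR systolic BETWEEN 94 AND 146 → 105
patient=Diego: triage < 3 OR systolic BETWEEN 94 AND 146 → 123
patient=Jude: triage < 3 OR systolic BETWEEN 94 AND 146 → 121
patient=Noor: triage < 3 OR systolic BETWEEN 94 AND 146 → 133
patient=Omar: triage < 3 OR systolic BETWEEN 94 AND 146 → 147
patient=Uma: triage < 3 OR systolic BETWEEN 94 AND 146 → 110
patient=Vik: triage < 3 OR systolic BETWEEN 94 AND 146 → 128

127, 151, 105, 123, 121, 133, 147, 110, 128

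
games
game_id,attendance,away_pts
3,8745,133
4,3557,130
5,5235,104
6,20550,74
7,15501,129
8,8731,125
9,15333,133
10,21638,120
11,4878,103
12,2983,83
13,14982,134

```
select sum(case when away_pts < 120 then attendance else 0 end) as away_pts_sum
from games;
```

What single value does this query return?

33646

game_id=3: ✗
game_id=4: ✗
game_id=5: ✓ → 5235
game_id=6: ✓ → 20550
game_id=7: ✗
game_id=8: ✗
game_id=9: ✗
game_id=10: ✗
game_id=11: ✓ → 4878
game_id=12: ✓ → 2983
game_id=13: ✗
away_pts_sum = 5235 + 20550 + 4878 + 2983 = 33646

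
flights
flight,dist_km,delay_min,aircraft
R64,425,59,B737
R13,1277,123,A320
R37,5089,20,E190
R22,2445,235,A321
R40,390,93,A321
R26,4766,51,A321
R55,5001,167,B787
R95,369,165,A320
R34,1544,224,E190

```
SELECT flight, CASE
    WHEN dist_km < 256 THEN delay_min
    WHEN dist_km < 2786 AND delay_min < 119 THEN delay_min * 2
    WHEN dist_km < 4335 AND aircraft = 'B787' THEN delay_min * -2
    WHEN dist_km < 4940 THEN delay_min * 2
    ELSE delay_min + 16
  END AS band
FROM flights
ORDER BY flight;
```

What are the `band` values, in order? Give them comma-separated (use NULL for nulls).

flight=R13: dist_km < 4940 → 246
flight=R22: dist_km < 4940 → 470
flight=R26: dist_km < 4940 → 102
flight=R34: dist_km < 4940 → 448
flight=R37: ELSE → 36
flight=R40: dist_km < 2786 AND delay_min < 119 → 186
flight=R55: ELSE → 183
flight=R64: dist_km < 2786 AND delay_min < 119 → 118
flight=R95: dist_km < 4940 → 330

246, 470, 102, 448, 36, 186, 183, 118, 330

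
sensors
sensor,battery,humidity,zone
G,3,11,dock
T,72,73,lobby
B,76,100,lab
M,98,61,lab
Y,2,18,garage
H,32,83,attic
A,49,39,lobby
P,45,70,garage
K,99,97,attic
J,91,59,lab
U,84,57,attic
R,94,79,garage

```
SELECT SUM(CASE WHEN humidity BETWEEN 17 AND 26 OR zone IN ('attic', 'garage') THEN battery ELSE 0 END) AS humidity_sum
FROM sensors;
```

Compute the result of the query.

356

sensor=G: ✗
sensor=T: ✗
sensor=B: ✗
sensor=M: ✗
sensor=Y: ✓ → 2
sensor=H: ✓ → 32
sensor=A: ✗
sensor=P: ✓ → 45
sensor=K: ✓ → 99
sensor=J: ✗
sensor=U: ✓ → 84
sensor=R: ✓ → 94
humidity_sum = 2 + 32 + 45 + 99 + 84 + 94 = 356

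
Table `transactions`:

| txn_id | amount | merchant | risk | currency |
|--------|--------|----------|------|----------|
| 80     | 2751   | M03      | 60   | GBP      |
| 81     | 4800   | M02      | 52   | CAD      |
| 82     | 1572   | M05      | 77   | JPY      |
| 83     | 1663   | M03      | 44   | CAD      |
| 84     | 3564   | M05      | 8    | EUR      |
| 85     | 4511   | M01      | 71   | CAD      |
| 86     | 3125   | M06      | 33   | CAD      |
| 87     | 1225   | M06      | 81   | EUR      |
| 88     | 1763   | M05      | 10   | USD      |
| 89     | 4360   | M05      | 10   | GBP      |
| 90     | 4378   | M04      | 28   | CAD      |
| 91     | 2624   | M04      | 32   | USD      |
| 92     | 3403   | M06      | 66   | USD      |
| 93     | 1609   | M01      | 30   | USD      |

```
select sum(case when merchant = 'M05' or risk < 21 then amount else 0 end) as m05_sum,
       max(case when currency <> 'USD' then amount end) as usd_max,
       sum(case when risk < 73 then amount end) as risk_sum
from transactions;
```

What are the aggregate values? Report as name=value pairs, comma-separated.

m05_sum=11259, usd_max=4800, risk_sum=38551

[m05_sum: merchant = 'M05' or risk < 21]
txn_id=80: ✗
txn_id=81: ✗
txn_id=82: ✓ → 1572
txn_id=83: ✗
txn_id=84: ✓ → 3564
txn_id=85: ✗
txn_id=86: ✗
txn_id=87: ✗
txn_id=88: ✓ → 1763
txn_id=89: ✓ → 4360
txn_id=90: ✗
txn_id=91: ✗
txn_id=92: ✗
txn_id=93: ✗
m05_sum = 1572 + 3564 + 1763 + 4360 = 11259
—
[usd_max: currency <> 'USD']
txn_id=80: ✓ → 2751
txn_id=81: ✓ → 4800
txn_id=82: ✓ → 1572
txn_id=83: ✓ → 1663
txn_id=84: ✓ → 3564
txn_id=85: ✓ → 4511
txn_id=86: ✓ → 3125
txn_id=87: ✓ → 1225
txn_id=88: ✗
txn_id=89: ✓ → 4360
txn_id=90: ✓ → 4378
txn_id=91: ✗
txn_id=92: ✗
txn_id=93: ✗
usd_max = MAX(2751, 4800, 1572, 1663, 3564, 4511, 3125, 1225, 4360, 4378) = 4800
—
[risk_sum: risk < 73]
txn_id=80: ✓ → 2751
txn_id=81: ✓ → 4800
txn_id=82: ✗
txn_id=83: ✓ → 1663
txn_id=84: ✓ → 3564
txn_id=85: ✓ → 4511
txn_id=86: ✓ → 3125
txn_id=87: ✗
txn_id=88: ✓ → 1763
txn_id=89: ✓ → 4360
txn_id=90: ✓ → 4378
txn_id=91: ✓ → 2624
txn_id=92: ✓ → 3403
txn_id=93: ✓ → 1609
risk_sum = 2751 + 4800 + 1663 + 3564 + 4511 + 3125 + 1763 + 4360 + 4378 + 2624 + 3403 + 1609 = 38551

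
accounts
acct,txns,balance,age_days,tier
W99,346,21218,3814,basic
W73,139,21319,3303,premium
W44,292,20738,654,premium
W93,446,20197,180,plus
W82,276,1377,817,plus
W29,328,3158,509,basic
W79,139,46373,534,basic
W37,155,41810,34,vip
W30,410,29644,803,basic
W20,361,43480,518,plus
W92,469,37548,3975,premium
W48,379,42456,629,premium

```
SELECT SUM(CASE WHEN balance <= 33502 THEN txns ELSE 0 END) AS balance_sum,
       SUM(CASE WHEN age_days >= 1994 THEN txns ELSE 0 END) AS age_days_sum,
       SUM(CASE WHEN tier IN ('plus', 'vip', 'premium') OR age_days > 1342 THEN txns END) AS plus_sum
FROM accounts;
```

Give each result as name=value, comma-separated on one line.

balance_sum=2237, age_days_sum=954, plus_sum=2863

[balance_sum: balance <= 33502]
acct=W99: ✓ → 346
acct=W73: ✓ → 139
acct=W44: ✓ → 292
acct=W93: ✓ → 446
acct=W82: ✓ → 276
acct=W29: ✓ → 328
acct=W79: ✗
acct=W37: ✗
acct=W30: ✓ → 410
acct=W20: ✗
acct=W92: ✗
acct=W48: ✗
balance_sum = 346 + 139 + 292 + 446 + 276 + 328 + 410 = 2237
—
[age_days_sum: age_days >= 1994]
acct=W99: ✓ → 346
acct=W73: ✓ → 139
acct=W44: ✗
acct=W93: ✗
acct=W82: ✗
acct=W29: ✗
acct=W79: ✗
acct=W37: ✗
acct=W30: ✗
acct=W20: ✗
acct=W92: ✓ → 469
acct=W48: ✗
age_days_sum = 346 + 139 + 469 = 954
—
[plus_sum: tier IN ('plus', 'vip', 'premium') OR age_days > 1342]
acct=W99: ✓ → 346
acct=W73: ✓ → 139
acct=W44: ✓ → 292
acct=W93: ✓ → 446
acct=W82: ✓ → 276
acct=W29: ✗
acct=W79: ✗
acct=W37: ✓ → 155
acct=W30: ✗
acct=W20: ✓ → 361
acct=W92: ✓ → 469
acct=W48: ✓ → 379
plus_sum = 346 + 139 + 292 + 446 + 276 + 155 + 361 + 469 + 379 = 2863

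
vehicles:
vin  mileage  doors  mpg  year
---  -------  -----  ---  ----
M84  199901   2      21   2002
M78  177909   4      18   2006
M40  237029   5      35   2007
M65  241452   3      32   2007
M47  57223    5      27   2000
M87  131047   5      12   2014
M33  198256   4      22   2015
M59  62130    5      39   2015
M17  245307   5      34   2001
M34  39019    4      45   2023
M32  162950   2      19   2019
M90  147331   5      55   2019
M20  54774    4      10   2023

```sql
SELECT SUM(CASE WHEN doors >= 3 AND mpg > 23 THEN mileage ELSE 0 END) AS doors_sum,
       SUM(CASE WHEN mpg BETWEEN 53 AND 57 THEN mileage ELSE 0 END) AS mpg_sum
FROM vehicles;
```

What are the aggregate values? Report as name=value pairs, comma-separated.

[doors_sum: doors >= 3 AND mpg > 23]
vin=M84: ✗
vin=M78: ✗
vin=M40: ✓ → 237029
vin=M65: ✓ → 241452
vin=M47: ✓ → 57223
vin=M87: ✗
vin=M33: ✗
vin=M59: ✓ → 62130
vin=M17: ✓ → 245307
vin=M34: ✓ → 39019
vin=M32: ✗
vin=M90: ✓ → 147331
vin=M20: ✗
doors_sum = 237029 + 241452 + 57223 + 62130 + 245307 + 39019 + 147331 = 1029491
—
[mpg_sum: mpg BETWEEN 53 AND 57]
vin=M84: ✗
vin=M78: ✗
vin=M40: ✗
vin=M65: ✗
vin=M47: ✗
vin=M87: ✗
vin=M33: ✗
vin=M59: ✗
vin=M17: ✗
vin=M34: ✗
vin=M32: ✗
vin=M90: ✓ → 147331
vin=M20: ✗
mpg_sum = 147331

doors_sum=1029491, mpg_sum=147331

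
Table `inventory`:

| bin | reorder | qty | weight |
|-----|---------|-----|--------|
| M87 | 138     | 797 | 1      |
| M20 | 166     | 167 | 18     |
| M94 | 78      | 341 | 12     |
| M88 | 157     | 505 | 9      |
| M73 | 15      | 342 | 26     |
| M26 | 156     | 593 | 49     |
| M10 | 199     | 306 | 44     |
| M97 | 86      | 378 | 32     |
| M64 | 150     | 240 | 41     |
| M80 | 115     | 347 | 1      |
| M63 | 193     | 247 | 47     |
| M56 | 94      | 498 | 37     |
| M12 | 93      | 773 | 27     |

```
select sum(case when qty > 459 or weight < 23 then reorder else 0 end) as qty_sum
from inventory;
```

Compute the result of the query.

bin=M87: ✓ → 138
bin=M20: ✓ → 166
bin=M94: ✓ → 78
bin=M88: ✓ → 157
bin=M73: ✗
bin=M26: ✓ → 156
bin=M10: ✗
bin=M97: ✗
bin=M64: ✗
bin=M80: ✓ → 115
bin=M63: ✗
bin=M56: ✓ → 94
bin=M12: ✓ → 93
qty_sum = 138 + 166 + 78 + 157 + 156 + 115 + 94 + 93 = 997

997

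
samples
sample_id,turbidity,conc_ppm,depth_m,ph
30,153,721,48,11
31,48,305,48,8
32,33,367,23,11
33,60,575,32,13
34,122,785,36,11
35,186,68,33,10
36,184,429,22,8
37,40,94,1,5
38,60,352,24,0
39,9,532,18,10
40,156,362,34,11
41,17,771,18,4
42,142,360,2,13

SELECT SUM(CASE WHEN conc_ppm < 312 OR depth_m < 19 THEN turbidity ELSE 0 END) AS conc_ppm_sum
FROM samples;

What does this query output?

442

sample_id=30: ✗
sample_id=31: ✓ → 48
sample_id=32: ✗
sample_id=33: ✗
sample_id=34: ✗
sample_id=35: ✓ → 186
sample_id=36: ✗
sample_id=37: ✓ → 40
sample_id=38: ✗
sample_id=39: ✓ → 9
sample_id=40: ✗
sample_id=41: ✓ → 17
sample_id=42: ✓ → 142
conc_ppm_sum = 48 + 186 + 40 + 9 + 17 + 142 = 442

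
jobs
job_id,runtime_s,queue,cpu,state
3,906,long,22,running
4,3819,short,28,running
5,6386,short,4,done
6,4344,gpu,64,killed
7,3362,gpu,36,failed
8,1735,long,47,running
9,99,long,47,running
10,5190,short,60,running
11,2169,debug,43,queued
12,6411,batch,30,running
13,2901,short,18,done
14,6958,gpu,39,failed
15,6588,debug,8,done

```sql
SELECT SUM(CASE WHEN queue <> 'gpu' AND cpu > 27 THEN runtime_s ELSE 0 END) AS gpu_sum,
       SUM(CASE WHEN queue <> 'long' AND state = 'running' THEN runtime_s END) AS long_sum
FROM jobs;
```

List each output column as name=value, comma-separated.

gpu_sum=19423, long_sum=15420

[gpu_sum: queue <> 'gpu' AND cpu > 27]
job_id=3: ✗
job_id=4: ✓ → 3819
job_id=5: ✗
job_id=6: ✗
job_id=7: ✗
job_id=8: ✓ → 1735
job_id=9: ✓ → 99
job_id=10: ✓ → 5190
job_id=11: ✓ → 2169
job_id=12: ✓ → 6411
job_id=13: ✗
job_id=14: ✗
job_id=15: ✗
gpu_sum = 3819 + 1735 + 99 + 5190 + 2169 + 6411 = 19423
—
[long_sum: queue <> 'long' AND state = 'running']
job_id=3: ✗
job_id=4: ✓ → 3819
job_id=5: ✗
job_id=6: ✗
job_id=7: ✗
job_id=8: ✗
job_id=9: ✗
job_id=10: ✓ → 5190
job_id=11: ✗
job_id=12: ✓ → 6411
job_id=13: ✗
job_id=14: ✗
job_id=15: ✗
long_sum = 3819 + 5190 + 6411 = 15420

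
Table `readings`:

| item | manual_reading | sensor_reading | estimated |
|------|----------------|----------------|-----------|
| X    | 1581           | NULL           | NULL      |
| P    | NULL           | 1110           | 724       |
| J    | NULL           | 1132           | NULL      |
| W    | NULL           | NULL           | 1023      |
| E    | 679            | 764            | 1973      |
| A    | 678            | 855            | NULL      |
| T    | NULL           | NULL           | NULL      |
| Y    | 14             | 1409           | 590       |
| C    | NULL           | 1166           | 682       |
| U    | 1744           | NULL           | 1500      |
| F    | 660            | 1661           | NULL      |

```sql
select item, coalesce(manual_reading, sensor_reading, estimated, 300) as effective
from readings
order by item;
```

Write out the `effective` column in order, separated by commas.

item=A: manual_reading=678 → 678
item=C: manual_reading=NULL, sensor_reading=1166 → 1166
item=E: manual_reading=679 → 679
item=F: manual_reading=660 → 660
item=J: manual_reading=NULL, sensor_reading=1132 → 1132
item=P: manual_reading=NULL, sensor_reading=1110 → 1110
item=T: manual_reading=NULL, sensor_reading=NULL, estimated=NULL, → literal 300 → 300
item=U: manual_reading=1744 → 1744
item=W: manual_reading=NULL, sensor_reading=NULL, estimated=1023 → 1023
item=X: manual_reading=1581 → 1581
item=Y: manual_reading=14 → 14

678, 1166, 679, 660, 1132, 1110, 300, 1744, 1023, 1581, 14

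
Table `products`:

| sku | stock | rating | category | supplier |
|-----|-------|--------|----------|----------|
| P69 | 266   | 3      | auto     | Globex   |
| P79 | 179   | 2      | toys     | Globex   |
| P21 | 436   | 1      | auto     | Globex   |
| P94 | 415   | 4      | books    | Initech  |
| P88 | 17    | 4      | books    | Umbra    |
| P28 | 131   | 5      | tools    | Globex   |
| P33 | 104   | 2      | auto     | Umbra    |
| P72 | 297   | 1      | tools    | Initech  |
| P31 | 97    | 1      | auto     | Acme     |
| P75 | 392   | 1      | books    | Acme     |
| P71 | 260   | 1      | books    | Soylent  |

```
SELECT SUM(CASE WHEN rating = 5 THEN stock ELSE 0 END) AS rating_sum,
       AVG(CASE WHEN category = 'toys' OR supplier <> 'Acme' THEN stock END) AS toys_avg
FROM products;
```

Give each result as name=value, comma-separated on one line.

rating_sum=131, toys_avg=233.8888888889

[rating_sum: rating = 5]
sku=P69: ✗
sku=P79: ✗
sku=P21: ✗
sku=P94: ✗
sku=P88: ✗
sku=P28: ✓ → 131
sku=P33: ✗
sku=P72: ✗
sku=P31: ✗
sku=P75: ✗
sku=P71: ✗
rating_sum = 131
—
[toys_avg: category = 'toys' OR supplier <> 'Acme']
sku=P69: ✓ → 266
sku=P79: ✓ → 179
sku=P21: ✓ → 436
sku=P94: ✓ → 415
sku=P88: ✓ → 17
sku=P28: ✓ → 131
sku=P33: ✓ → 104
sku=P72: ✓ → 297
sku=P31: ✗
sku=P75: ✗
sku=P71: ✓ → 260
toys_avg = (266 + 179 + 436 + 415 + 17 + 131 + 104 + 297 + 260) / 9 = 233.8888888889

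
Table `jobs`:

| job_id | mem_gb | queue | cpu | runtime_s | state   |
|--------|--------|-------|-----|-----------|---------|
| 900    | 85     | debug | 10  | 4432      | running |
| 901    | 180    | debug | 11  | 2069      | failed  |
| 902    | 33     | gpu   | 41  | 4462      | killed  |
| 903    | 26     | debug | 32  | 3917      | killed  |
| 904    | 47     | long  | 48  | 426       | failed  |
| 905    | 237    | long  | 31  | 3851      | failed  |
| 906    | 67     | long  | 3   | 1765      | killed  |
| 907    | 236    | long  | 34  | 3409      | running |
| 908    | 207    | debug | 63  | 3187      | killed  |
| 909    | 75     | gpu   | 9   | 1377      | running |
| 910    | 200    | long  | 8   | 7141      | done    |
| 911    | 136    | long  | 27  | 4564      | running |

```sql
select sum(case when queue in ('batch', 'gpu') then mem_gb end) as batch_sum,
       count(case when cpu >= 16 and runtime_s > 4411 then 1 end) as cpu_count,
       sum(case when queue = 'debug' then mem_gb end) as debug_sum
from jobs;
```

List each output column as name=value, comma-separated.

[batch_sum: queue in ('batch', 'gpu')]
job_id=900: ✗
job_id=901: ✗
job_id=902: ✓ → 33
job_id=903: ✗
job_id=904: ✗
job_id=905: ✗
job_id=906: ✗
job_id=907: ✗
job_id=908: ✗
job_id=909: ✓ → 75
job_id=910: ✗
job_id=911: ✗
batch_sum = 33 + 75 = 108
—
[cpu_count: cpu >= 16 and runtime_s > 4411]
job_id=900: ✗
job_id=901: ✗
job_id=902: ✓ → 1
job_id=903: ✗
job_id=904: ✗
job_id=905: ✗
job_id=906: ✗
job_id=907: ✗
job_id=908: ✗
job_id=909: ✗
job_id=910: ✗
job_id=911: ✓ → 1
cpu_count = COUNT(1, 1) = 2
—
[debug_sum: queue = 'debug']
job_id=900: ✓ → 85
job_id=901: ✓ → 180
job_id=902: ✗
job_id=903: ✓ → 26
job_id=904: ✗
job_id=905: ✗
job_id=906: ✗
job_id=907: ✗
job_id=908: ✓ → 207
job_id=909: ✗
job_id=910: ✗
job_id=911: ✗
debug_sum = 85 + 180 + 26 + 207 = 498

batch_sum=108, cpu_count=2, debug_sum=498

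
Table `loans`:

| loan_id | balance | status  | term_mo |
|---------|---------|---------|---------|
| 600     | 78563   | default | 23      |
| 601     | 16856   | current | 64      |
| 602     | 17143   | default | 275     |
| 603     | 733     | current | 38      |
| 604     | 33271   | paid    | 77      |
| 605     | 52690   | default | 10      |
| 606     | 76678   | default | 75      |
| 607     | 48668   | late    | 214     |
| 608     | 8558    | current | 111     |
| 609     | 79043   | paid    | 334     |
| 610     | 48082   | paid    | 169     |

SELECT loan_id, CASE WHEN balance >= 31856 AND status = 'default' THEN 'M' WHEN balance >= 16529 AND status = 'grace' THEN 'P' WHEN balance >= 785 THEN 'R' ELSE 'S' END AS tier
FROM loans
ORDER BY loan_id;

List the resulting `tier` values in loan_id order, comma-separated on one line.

loan_id=600: balance >= 31856 AND status = 'default' → M
loan_id=601: balance >= 785 → R
loan_id=602: balance >= 785 → R
loan_id=603: ELSE → S
loan_id=604: balance >= 785 → R
loan_id=605: balance >= 31856 AND status = 'default' → M
loan_id=606: balance >= 31856 AND status = 'default' → M
loan_id=607: balance >= 785 → R
loan_id=608: balance >= 785 → R
loan_id=609: balance >= 785 → R
loan_id=610: balance >= 785 → R

M, R, R, S, R, M, M, R, R, R, R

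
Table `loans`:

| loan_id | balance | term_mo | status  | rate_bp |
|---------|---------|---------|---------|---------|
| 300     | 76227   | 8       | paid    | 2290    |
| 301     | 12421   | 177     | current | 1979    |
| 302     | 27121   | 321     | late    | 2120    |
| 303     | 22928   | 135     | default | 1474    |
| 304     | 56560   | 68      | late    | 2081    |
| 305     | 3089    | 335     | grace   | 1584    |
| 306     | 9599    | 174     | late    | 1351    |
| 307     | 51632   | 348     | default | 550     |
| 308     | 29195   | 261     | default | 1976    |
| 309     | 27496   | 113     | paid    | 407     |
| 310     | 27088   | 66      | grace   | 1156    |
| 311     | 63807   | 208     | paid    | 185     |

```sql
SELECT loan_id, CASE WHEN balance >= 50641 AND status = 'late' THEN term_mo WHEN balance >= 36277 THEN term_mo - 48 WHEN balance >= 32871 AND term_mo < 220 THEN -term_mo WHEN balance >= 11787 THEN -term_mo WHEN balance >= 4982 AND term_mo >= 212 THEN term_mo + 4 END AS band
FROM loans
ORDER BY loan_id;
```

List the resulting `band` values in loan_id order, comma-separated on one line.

-40, -177, -321, -135, 68, NULL, NULL, 300, -261, -113, -66, 160

loan_id=300: balance >= 36277 → -40
loan_id=301: balance >= 11787 → -177
loan_id=302: balance >= 11787 → -321
loan_id=303: balance >= 11787 → -135
loan_id=304: balance >= 50641 AND status = 'late' → 68
loan_id=305: (no match → NULL) → NULL
loan_id=306: (no match → NULL) → NULL
loan_id=307: balance >= 36277 → 300
loan_id=308: balance >= 11787 → -261
loan_id=309: balance >= 11787 → -113
loan_id=310: balance >= 11787 → -66
loan_id=311: balance >= 36277 → 160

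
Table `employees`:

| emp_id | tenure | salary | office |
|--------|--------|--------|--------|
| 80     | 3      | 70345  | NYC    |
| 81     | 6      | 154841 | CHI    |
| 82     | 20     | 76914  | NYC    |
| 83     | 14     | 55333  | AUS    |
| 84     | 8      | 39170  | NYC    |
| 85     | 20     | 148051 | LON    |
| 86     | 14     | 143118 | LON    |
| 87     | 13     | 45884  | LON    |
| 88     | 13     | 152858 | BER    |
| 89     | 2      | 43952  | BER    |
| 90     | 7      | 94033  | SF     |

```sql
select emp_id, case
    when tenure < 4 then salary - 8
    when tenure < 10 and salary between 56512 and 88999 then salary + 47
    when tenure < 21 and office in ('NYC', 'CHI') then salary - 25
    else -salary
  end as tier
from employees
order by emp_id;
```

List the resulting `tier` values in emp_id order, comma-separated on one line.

emp_id=80: tenure < 4 → 70337
emp_id=81: tenure < 21 and office in ('NYC', 'CHI') → 154816
emp_id=82: tenure < 21 and office in ('NYC', 'CHI') → 76889
emp_id=83: ELSE → -55333
emp_id=84: tenure < 21 and office in ('NYC', 'CHI') → 39145
emp_id=85: ELSE → -148051
emp_id=86: ELSE → -143118
emp_id=87: ELSE → -45884
emp_id=88: ELSE → -152858
emp_id=89: tenure < 4 → 43944
emp_id=90: ELSE → -94033

70337, 154816, 76889, -55333, 39145, -148051, -143118, -45884, -152858, 43944, -94033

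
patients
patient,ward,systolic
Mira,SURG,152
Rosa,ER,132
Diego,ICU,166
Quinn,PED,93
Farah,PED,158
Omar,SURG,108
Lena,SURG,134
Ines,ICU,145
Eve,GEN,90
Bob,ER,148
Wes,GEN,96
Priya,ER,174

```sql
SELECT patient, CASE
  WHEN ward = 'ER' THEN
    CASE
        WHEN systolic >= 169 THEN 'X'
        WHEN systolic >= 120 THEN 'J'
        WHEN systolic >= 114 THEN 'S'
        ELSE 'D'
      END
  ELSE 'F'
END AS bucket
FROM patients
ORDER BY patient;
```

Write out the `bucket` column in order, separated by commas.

J, F, F, F, F, F, F, F, X, F, J, F

patient=Bob: ward='ER' → inner[systolic >= 120] → J
patient=Diego: ward='ICU' → outer ELSE → F
patient=Eve: ward='GEN' → outer ELSE → F
patient=Farah: ward='PED' → outer ELSE → F
patient=Ines: ward='ICU' → outer ELSE → F
patient=Lena: ward='SURG' → outer ELSE → F
patient=Mira: ward='SURG' → outer ELSE → F
patient=Omar: ward='SURG' → outer ELSE → F
patient=Priya: ward='ER' → inner[systolic >= 169] → X
patient=Quinn: ward='PED' → outer ELSE → F
patient=Rosa: ward='ER' → inner[systolic >= 120] → J
patient=Wes: ward='GEN' → outer ELSE → F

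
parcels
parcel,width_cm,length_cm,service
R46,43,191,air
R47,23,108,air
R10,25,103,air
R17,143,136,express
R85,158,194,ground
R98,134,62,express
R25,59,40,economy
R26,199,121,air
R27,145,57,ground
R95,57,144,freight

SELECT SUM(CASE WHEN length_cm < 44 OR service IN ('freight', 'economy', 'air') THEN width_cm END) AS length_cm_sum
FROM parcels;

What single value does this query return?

parcel=R46: ✓ → 43
parcel=R47: ✓ → 23
parcel=R10: ✓ → 25
parcel=R17: ✗
parcel=R85: ✗
parcel=R98: ✗
parcel=R25: ✓ → 59
parcel=R26: ✓ → 199
parcel=R27: ✗
parcel=R95: ✓ → 57
length_cm_sum = 43 + 23 + 25 + 59 + 199 + 57 = 406

406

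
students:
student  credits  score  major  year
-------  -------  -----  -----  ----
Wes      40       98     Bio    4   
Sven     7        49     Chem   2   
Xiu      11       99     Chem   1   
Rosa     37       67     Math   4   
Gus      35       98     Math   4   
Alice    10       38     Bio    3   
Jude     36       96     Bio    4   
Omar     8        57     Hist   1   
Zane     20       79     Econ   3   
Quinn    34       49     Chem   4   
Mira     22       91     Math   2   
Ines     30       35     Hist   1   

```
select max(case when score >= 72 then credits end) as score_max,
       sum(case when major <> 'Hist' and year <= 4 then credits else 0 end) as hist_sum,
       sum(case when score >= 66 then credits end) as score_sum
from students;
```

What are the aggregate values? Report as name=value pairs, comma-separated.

[score_max: score >= 72]
student=Wes: ✓ → 40
student=Sven: ✗
student=Xiu: ✓ → 11
student=Rosa: ✗
student=Gus: ✓ → 35
student=Alice: ✗
student=Jude: ✓ → 36
student=Omar: ✗
student=Zane: ✓ → 20
student=Quinn: ✗
student=Mira: ✓ → 22
student=Ines: ✗
score_max = MAX(40, 11, 35, 36, 20, 22) = 40
—
[hist_sum: major <> 'Hist' and year <= 4]
student=Wes: ✓ → 40
student=Sven: ✓ → 7
student=Xiu: ✓ → 11
student=Rosa: ✓ → 37
student=Gus: ✓ → 35
student=Alice: ✓ → 10
student=Jude: ✓ → 36
student=Omar: ✗
student=Zane: ✓ → 20
student=Quinn: ✓ → 34
student=Mira: ✓ → 22
student=Ines: ✗
hist_sum = 40 + 7 + 11 + 37 + 35 + 10 + 36 + 20 + 34 + 22 = 252
—
[score_sum: score >= 66]
student=Wes: ✓ → 40
student=Sven: ✗
student=Xiu: ✓ → 11
student=Rosa: ✓ → 37
student=Gus: ✓ → 35
student=Alice: ✗
student=Jude: ✓ → 36
student=Omar: ✗
student=Zane: ✓ → 20
student=Quinn: ✗
student=Mira: ✓ → 22
student=Ines: ✗
score_sum = 40 + 11 + 37 + 35 + 36 + 20 + 22 = 201

score_max=40, hist_sum=252, score_sum=201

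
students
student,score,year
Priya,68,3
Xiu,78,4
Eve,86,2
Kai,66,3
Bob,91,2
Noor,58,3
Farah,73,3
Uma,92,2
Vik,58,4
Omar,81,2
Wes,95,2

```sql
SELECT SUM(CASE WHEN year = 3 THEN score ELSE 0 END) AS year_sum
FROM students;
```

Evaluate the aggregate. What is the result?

student=Priya: ✓ → 68
student=Xiu: ✗
student=Eve: ✗
student=Kai: ✓ → 66
student=Bob: ✗
student=Noor: ✓ → 58
student=Farah: ✓ → 73
student=Uma: ✗
student=Vik: ✗
student=Omar: ✗
student=Wes: ✗
year_sum = 68 + 66 + 58 + 73 = 265

265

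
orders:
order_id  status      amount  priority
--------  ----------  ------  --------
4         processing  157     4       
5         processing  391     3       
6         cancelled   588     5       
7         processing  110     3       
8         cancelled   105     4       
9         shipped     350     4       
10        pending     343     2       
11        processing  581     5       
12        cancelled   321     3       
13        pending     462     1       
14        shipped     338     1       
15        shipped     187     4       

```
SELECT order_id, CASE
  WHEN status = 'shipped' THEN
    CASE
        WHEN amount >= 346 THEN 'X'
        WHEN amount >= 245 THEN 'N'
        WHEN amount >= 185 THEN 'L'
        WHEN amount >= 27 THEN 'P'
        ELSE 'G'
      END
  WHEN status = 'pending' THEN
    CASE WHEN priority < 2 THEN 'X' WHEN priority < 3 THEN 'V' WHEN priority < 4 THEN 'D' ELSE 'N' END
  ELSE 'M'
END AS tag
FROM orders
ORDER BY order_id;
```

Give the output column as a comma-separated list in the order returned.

order_id=4: status='processing' → outer ELSE → M
order_id=5: status='processing' → outer ELSE → M
order_id=6: status='cancelled' → outer ELSE → M
order_id=7: status='processing' → outer ELSE → M
order_id=8: status='cancelled' → outer ELSE → M
order_id=9: status='shipped' → inner[amount >= 346] → X
order_id=10: status='pending' → inner[priority < 3] → V
order_id=11: status='processing' → outer ELSE → M
order_id=12: status='cancelled' → outer ELSE → M
order_id=13: status='pending' → inner[priority < 2] → X
order_id=14: status='shipped' → inner[amount >= 245] → N
order_id=15: status='shipped' → inner[amount >= 185] → L

M, M, M, M, M, X, V, M, M, X, N, L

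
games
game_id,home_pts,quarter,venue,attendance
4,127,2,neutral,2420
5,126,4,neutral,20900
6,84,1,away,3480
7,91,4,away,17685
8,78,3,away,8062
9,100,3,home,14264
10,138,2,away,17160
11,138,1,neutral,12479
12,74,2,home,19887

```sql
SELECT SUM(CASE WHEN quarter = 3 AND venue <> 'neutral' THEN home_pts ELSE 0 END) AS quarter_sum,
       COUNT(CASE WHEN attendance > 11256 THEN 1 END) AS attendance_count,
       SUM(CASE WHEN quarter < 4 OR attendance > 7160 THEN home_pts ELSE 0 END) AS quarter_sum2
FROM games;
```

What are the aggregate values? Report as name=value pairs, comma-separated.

quarter_sum=178, attendance_count=6, quarter_sum2=956

[quarter_sum: quarter = 3 AND venue <> 'neutral']
game_id=4: ✗
game_id=5: ✗
game_id=6: ✗
game_id=7: ✗
game_id=8: ✓ → 78
game_id=9: ✓ → 100
game_id=10: ✗
game_id=11: ✗
game_id=12: ✗
quarter_sum = 78 + 100 = 178
—
[attendance_count: attendance > 11256]
game_id=4: ✗
game_id=5: ✓ → 1
game_id=6: ✗
game_id=7: ✓ → 1
game_id=8: ✗
game_id=9: ✓ → 1
game_id=10: ✓ → 1
game_id=11: ✓ → 1
game_id=12: ✓ → 1
attendance_count = COUNT(1, 1, 1, 1, 1, 1) = 6
—
[quarter_sum2: quarter < 4 OR attendance > 7160]
game_id=4: ✓ → 127
game_id=5: ✓ → 126
game_id=6: ✓ → 84
game_id=7: ✓ → 91
game_id=8: ✓ → 78
game_id=9: ✓ → 100
game_id=10: ✓ → 138
game_id=11: ✓ → 138
game_id=12: ✓ → 74
quarter_sum2 = 127 + 126 + 84 + 91 + 78 + 100 + 138 + 138 + 74 = 956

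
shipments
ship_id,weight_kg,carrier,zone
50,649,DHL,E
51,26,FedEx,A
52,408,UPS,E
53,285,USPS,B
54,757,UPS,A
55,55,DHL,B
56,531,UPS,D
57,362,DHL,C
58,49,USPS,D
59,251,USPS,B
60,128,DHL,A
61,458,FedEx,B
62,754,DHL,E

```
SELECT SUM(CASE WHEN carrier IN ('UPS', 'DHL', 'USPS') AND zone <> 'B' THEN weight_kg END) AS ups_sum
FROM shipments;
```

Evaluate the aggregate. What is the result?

3638

ship_id=50: ✓ → 649
ship_id=51: ✗
ship_id=52: ✓ → 408
ship_id=53: ✗
ship_id=54: ✓ → 757
ship_id=55: ✗
ship_id=56: ✓ → 531
ship_id=57: ✓ → 362
ship_id=58: ✓ → 49
ship_id=59: ✗
ship_id=60: ✓ → 128
ship_id=61: ✗
ship_id=62: ✓ → 754
ups_sum = 649 + 408 + 757 + 531 + 362 + 49 + 128 + 754 = 3638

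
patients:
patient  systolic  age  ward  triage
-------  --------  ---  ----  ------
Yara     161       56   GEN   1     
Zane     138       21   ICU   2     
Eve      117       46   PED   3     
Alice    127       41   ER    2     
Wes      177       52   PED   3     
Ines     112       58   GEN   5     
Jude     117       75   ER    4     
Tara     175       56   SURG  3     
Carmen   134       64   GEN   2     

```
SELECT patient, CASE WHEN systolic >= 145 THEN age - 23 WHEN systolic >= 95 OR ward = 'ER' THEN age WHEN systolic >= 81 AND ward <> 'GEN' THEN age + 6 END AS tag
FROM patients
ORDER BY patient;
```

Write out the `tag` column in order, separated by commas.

41, 64, 46, 58, 75, 33, 29, 33, 21

patient=Alice: systolic >= 95 OR ward = 'ER' → 41
patient=Carmen: systolic >= 95 OR ward = 'ER' → 64
patient=Eve: systolic >= 95 OR ward = 'ER' → 46
patient=Ines: systolic >= 95 OR ward = 'ER' → 58
patient=Jude: systolic >= 95 OR ward = 'ER' → 75
patient=Tara: systolic >= 145 → 33
patient=Wes: systolic >= 145 → 29
patient=Yara: systolic >= 145 → 33
patient=Zane: systolic >= 95 OR ward = 'ER' → 21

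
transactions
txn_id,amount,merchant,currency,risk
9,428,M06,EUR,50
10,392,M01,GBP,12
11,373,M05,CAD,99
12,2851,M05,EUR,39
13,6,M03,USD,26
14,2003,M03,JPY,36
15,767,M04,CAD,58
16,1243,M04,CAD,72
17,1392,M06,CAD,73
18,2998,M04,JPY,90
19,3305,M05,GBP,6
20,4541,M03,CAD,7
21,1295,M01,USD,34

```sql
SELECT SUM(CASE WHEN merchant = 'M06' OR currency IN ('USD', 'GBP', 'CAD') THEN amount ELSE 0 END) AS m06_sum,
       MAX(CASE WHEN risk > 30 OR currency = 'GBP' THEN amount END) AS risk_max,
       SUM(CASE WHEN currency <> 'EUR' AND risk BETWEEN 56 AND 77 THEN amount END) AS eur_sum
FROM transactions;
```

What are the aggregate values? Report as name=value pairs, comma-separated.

[m06_sum: merchant = 'M06' OR currency IN ('USD', 'GBP', 'CAD')]
txn_id=9: ✓ → 428
txn_id=10: ✓ → 392
txn_id=11: ✓ → 373
txn_id=12: ✗
txn_id=13: ✓ → 6
txn_id=14: ✗
txn_id=15: ✓ → 767
txn_id=16: ✓ → 1243
txn_id=17: ✓ → 1392
txn_id=18: ✗
txn_id=19: ✓ → 3305
txn_id=20: ✓ → 4541
txn_id=21: ✓ → 1295
m06_sum = 428 + 392 + 373 + 6 + 767 + 1243 + 1392 + 3305 + 4541 + 1295 = 13742
—
[risk_max: risk > 30 OR currency = 'GBP']
txn_id=9: ✓ → 428
txn_id=10: ✓ → 392
txn_id=11: ✓ → 373
txn_id=12: ✓ → 2851
txn_id=13: ✗
txn_id=14: ✓ → 2003
txn_id=15: ✓ → 767
txn_id=16: ✓ → 1243
txn_id=17: ✓ → 1392
txn_id=18: ✓ → 2998
txn_id=19: ✓ → 3305
txn_id=20: ✗
txn_id=21: ✓ → 1295
risk_max = MAX(428, 392, 373, 2851, 2003, 767, 1243, 1392, 2998, 3305, 1295) = 3305
—
[eur_sum: currency <> 'EUR' AND risk BETWEEN 56 AND 77]
txn_id=9: ✗
txn_id=10: ✗
txn_id=11: ✗
txn_id=12: ✗
txn_id=13: ✗
txn_id=14: ✗
txn_id=15: ✓ → 767
txn_id=16: ✓ → 1243
txn_id=17: ✓ → 1392
txn_id=18: ✗
txn_id=19: ✗
txn_id=20: ✗
txn_id=21: ✗
eur_sum = 767 + 1243 + 1392 = 3402

m06_sum=13742, risk_max=3305, eur_sum=3402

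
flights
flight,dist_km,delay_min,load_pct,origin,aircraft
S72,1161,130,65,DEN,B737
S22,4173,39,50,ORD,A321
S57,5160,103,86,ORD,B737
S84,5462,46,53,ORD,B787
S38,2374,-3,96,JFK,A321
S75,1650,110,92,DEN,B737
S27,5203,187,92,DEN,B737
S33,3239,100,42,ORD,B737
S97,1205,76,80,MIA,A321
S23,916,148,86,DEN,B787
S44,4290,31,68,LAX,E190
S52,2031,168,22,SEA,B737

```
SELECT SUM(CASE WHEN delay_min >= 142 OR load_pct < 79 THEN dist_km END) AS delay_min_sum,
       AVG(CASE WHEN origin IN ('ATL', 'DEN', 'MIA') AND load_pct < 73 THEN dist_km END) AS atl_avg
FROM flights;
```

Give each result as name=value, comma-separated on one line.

[delay_min_sum: delay_min >= 142 OR load_pct < 79]
flight=S72: ✓ → 1161
flight=S22: ✓ → 4173
flight=S57: ✗
flight=S84: ✓ → 5462
flight=S38: ✗
flight=S75: ✗
flight=S27: ✓ → 5203
flight=S33: ✓ → 3239
flight=S97: ✗
flight=S23: ✓ → 916
flight=S44: ✓ → 4290
flight=S52: ✓ → 2031
delay_min_sum = 1161 + 4173 + 5462 + 5203 + 3239 + 916 + 4290 + 2031 = 26475
—
[atl_avg: origin IN ('ATL', 'DEN', 'MIA') AND load_pct < 73]
flight=S72: ✓ → 1161
flight=S22: ✗
flight=S57: ✗
flight=S84: ✗
flight=S38: ✗
flight=S75: ✗
flight=S27: ✗
flight=S33: ✗
flight=S97: ✗
flight=S23: ✗
flight=S44: ✗
flight=S52: ✗
atl_avg = 1161

delay_min_sum=26475, atl_avg=1161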